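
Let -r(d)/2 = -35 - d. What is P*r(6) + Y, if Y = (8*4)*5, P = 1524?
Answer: 125128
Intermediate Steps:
r(d) = 70 + 2*d (r(d) = -2*(-35 - d) = 70 + 2*d)
Y = 160 (Y = 32*5 = 160)
P*r(6) + Y = 1524*(70 + 2*6) + 160 = 1524*(70 + 12) + 160 = 1524*82 + 160 = 124968 + 160 = 125128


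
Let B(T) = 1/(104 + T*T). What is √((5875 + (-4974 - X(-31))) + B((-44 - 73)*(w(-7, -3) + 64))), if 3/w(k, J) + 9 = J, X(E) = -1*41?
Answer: √746374331582738672606/890128889 ≈ 30.692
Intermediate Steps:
X(E) = -41
w(k, J) = 3/(-9 + J)
B(T) = 1/(104 + T²)
√((5875 + (-4974 - X(-31))) + B((-44 - 73)*(w(-7, -3) + 64))) = √((5875 + (-4974 - 1*(-41))) + 1/(104 + ((-44 - 73)*(3/(-9 - 3) + 64))²)) = √((5875 + (-4974 + 41)) + 1/(104 + (-117*(3/(-12) + 64))²)) = √((5875 - 4933) + 1/(104 + (-117*(3*(-1/12) + 64))²)) = √(942 + 1/(104 + (-117*(-¼ + 64))²)) = √(942 + 1/(104 + (-117*255/4)²)) = √(942 + 1/(104 + (-29835/4)²)) = √(942 + 1/(104 + 890127225/16)) = √(942 + 1/(890128889/16)) = √(942 + 16/890128889) = √(838501413454/890128889) = √746374331582738672606/890128889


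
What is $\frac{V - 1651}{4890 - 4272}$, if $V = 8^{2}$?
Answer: $- \frac{529}{206} \approx -2.568$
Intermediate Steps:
$V = 64$
$\frac{V - 1651}{4890 - 4272} = \frac{64 - 1651}{4890 - 4272} = - \frac{1587}{618} = \left(-1587\right) \frac{1}{618} = - \frac{529}{206}$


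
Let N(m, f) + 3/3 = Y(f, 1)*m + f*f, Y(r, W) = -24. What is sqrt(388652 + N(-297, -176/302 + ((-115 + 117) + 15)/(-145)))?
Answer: 2*sqrt(47433283850101)/21895 ≈ 629.11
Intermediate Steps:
N(m, f) = -1 + f**2 - 24*m (N(m, f) = -1 + (-24*m + f*f) = -1 + (-24*m + f**2) = -1 + (f**2 - 24*m) = -1 + f**2 - 24*m)
sqrt(388652 + N(-297, -176/302 + ((-115 + 117) + 15)/(-145))) = sqrt(388652 + (-1 + (-176/302 + ((-115 + 117) + 15)/(-145))**2 - 24*(-297))) = sqrt(388652 + (-1 + (-176*1/302 + (2 + 15)*(-1/145))**2 + 7128)) = sqrt(388652 + (-1 + (-88/151 + 17*(-1/145))**2 + 7128)) = sqrt(388652 + (-1 + (-88/151 - 17/145)**2 + 7128)) = sqrt(388652 + (-1 + (-15327/21895)**2 + 7128)) = sqrt(388652 + (-1 + 234916929/479391025 + 7128)) = sqrt(388652 + 3416854752104/479391025) = sqrt(189733135400404/479391025) = 2*sqrt(47433283850101)/21895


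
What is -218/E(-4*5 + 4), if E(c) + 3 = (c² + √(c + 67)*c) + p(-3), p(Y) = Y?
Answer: -13625/12361 - 872*√51/12361 ≈ -1.6060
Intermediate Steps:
E(c) = -6 + c² + c*√(67 + c) (E(c) = -3 + ((c² + √(c + 67)*c) - 3) = -3 + ((c² + √(67 + c)*c) - 3) = -3 + ((c² + c*√(67 + c)) - 3) = -3 + (-3 + c² + c*√(67 + c)) = -6 + c² + c*√(67 + c))
-218/E(-4*5 + 4) = -218/(-6 + (-4*5 + 4)² + (-4*5 + 4)*√(67 + (-4*5 + 4))) = -218/(-6 + (-20 + 4)² + (-20 + 4)*√(67 + (-20 + 4))) = -218/(-6 + (-16)² - 16*√(67 - 16)) = -218/(-6 + 256 - 16*√51) = -218/(250 - 16*√51)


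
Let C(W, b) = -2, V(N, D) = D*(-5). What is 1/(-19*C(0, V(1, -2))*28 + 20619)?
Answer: 1/21683 ≈ 4.6119e-5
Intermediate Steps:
V(N, D) = -5*D
1/(-19*C(0, V(1, -2))*28 + 20619) = 1/(-19*(-2)*28 + 20619) = 1/(38*28 + 20619) = 1/(1064 + 20619) = 1/21683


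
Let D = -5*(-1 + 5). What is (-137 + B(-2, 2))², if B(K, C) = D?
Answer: 24649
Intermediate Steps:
D = -20 (D = -5*4 = -20)
B(K, C) = -20
(-137 + B(-2, 2))² = (-137 - 20)² = (-157)² = 24649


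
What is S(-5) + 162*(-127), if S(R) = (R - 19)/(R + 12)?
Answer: -144042/7 ≈ -20577.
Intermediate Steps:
S(R) = (-19 + R)/(12 + R)
S(-5) + 162*(-127) = (-19 - 5)/(12 - 5) + 162*(-127) = -24/7 - 20574 = -144042/7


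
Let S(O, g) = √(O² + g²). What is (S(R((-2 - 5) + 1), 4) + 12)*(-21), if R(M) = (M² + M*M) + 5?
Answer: -252 - 21*√5945 ≈ -1871.2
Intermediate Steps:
R(M) = 5 + 2*M² (R(M) = (M² + M²) + 5 = 2*M² + 5 = 5 + 2*M²)
(S(R((-2 - 5) + 1), 4) + 12)*(-21) = (√((5 + 2*((-2 - 5) + 1)²)² + 4²) + 12)*(-21) = (√((5 + 2*(-7 + 1)²)² + 16) + 12)*(-21) = (√((5 + 2*(-6)²)² + 16) + 12)*(-21) = (√((5 + 2*36)² + 16) + 12)*(-21) = (√((5 + 72)² + 16) + 12)*(-21) = (√(77² + 16) + 12)*(-21) = (√(5929 + 16) + 12)*(-21) = (√5945 + 12)*(-21) = (12 + √5945)*(-21) = -252 - 21*√5945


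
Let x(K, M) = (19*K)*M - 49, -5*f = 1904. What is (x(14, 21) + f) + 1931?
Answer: 35436/5 ≈ 7087.2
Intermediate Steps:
f = -1904/5 (f = -⅕*1904 = -1904/5 ≈ -380.80)
x(K, M) = -49 + 19*K*M (x(K, M) = 19*K*M - 49 = -49 + 19*K*M)
(x(14, 21) + f) + 1931 = ((-49 + 19*14*21) - 1904/5) + 1931 = ((-49 + 5586) - 1904/5) + 1931 = (5537 - 1904/5) + 1931 = 25781/5 + 1931 = 35436/5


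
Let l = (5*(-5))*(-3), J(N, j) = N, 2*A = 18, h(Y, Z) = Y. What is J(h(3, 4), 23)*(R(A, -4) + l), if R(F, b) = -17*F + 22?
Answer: -168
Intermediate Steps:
A = 9 (A = (½)*18 = 9)
R(F, b) = 22 - 17*F
l = 75 (l = -25*(-3) = 75)
J(h(3, 4), 23)*(R(A, -4) + l) = 3*((22 - 17*9) + 75) = 3*((22 - 153) + 75) = 3*(-131 + 75) = 3*(-56) = -168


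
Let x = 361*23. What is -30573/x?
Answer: -30573/8303 ≈ -3.6822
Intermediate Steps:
x = 8303
-30573/x = -30573/8303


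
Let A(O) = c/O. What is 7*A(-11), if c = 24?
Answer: -168/11 ≈ -15.273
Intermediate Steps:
A(O) = 24/O
7*A(-11) = 7*(24/(-11)) = 7*(24*(-1/11)) = 7*(-24/11) = -168/11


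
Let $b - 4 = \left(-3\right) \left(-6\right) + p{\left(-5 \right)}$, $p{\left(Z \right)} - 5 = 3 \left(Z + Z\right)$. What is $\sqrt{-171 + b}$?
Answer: $i \sqrt{174} \approx 13.191 i$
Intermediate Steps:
$p{\left(Z \right)} = 5 + 6 Z$ ($p{\left(Z \right)} = 5 + 3 \left(Z + Z\right) = 5 + 3 \cdot 2 Z = 5 + 6 Z$)
$b = -3$ ($b = 4 + \left(\left(-3\right) \left(-6\right) + \left(5 + 6 \left(-5\right)\right)\right) = 4 + \left(18 + \left(5 - 30\right)\right) = 4 + \left(18 - 25\right) = 4 - 7 = -3$)
$\sqrt{-171 + b} = \sqrt{-171 - 3} = \sqrt{-174} = i \sqrt{174}$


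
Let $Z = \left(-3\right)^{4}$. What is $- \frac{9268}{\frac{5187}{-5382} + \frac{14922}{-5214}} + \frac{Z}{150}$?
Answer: $\frac{55584241941}{22939150} \approx 2423.1$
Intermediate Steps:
$Z = 81$
$- \frac{9268}{\frac{5187}{-5382} + \frac{14922}{-5214}} + \frac{Z}{150} = - \frac{9268}{\frac{5187}{-5382} + \frac{14922}{-5214}} + \frac{81}{150} = - \frac{9268}{5187 \left(- \frac{1}{5382}\right) + 14922 \left(- \frac{1}{5214}\right)} + 81 \cdot \frac{1}{150} = - \frac{9268}{- \frac{133}{138} - \frac{2487}{869}} + \frac{27}{50} = - \frac{9268}{- \frac{458783}{119922}} + \frac{27}{50} = \left(-9268\right) \left(- \frac{119922}{458783}\right) + \frac{27}{50} = \frac{1111437096}{458783} + \frac{27}{50} = \frac{55584241941}{22939150}$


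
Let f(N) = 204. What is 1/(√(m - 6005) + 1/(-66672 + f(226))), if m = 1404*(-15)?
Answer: -66468/119573035324561 - 4417995024*I*√27065/119573035324561 ≈ -5.5588e-10 - 0.0060785*I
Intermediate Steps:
m = -21060
1/(√(m - 6005) + 1/(-66672 + f(226))) = 1/(√(-21060 - 6005) + 1/(-66672 + 204)) = 1/(√(-27065) + 1/(-66468)) = 1/(I*√27065 - 1/66468) = 1/(-1/66468 + I*√27065)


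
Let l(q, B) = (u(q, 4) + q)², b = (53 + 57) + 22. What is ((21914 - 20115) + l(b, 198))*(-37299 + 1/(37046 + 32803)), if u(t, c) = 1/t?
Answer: -436356648663018925/608524488 ≈ -7.1707e+8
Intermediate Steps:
b = 132 (b = 110 + 22 = 132)
l(q, B) = (q + 1/q)² (l(q, B) = (1/q + q)² = (q + 1/q)²)
((21914 - 20115) + l(b, 198))*(-37299 + 1/(37046 + 32803)) = ((21914 - 20115) + (1 + 132²)²/132²)*(-37299 + 1/(37046 + 32803)) = (1799 + (1 + 17424)²/17424)*(-37299 + 1/69849) = (1799 + (1/17424)*17425²)*(-37299 + 1/69849) = (1799 + (1/17424)*303630625)*(-2605297850/69849) = (1799 + 303630625/17424)*(-2605297850/69849) = (334976401/17424)*(-2605297850/69849) = -436356648663018925/608524488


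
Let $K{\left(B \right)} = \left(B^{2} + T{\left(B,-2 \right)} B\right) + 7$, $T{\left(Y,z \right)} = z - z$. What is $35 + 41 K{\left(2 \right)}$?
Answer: $486$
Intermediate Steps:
$T{\left(Y,z \right)} = 0$
$K{\left(B \right)} = 7 + B^{2}$ ($K{\left(B \right)} = \left(B^{2} + 0 B\right) + 7 = \left(B^{2} + 0\right) + 7 = B^{2} + 7 = 7 + B^{2}$)
$35 + 41 K{\left(2 \right)} = 35 + 41 \left(7 + 2^{2}\right) = 35 + 41 \left(7 + 4\right) = 35 + 41 \cdot 11 = 35 + 451 = 486$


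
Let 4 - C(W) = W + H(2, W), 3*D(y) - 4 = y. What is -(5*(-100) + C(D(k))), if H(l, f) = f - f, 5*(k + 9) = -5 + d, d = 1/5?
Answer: 37051/75 ≈ 494.01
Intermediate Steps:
d = 1/5 ≈ 0.20000
k = -249/25 (k = -9 + (-5 + 1/5)/5 = -9 + (1/5)*(-24/5) = -9 - 24/25 = -249/25 ≈ -9.9600)
H(l, f) = 0
D(y) = 4/3 + y/3
C(W) = 4 - W (C(W) = 4 - (W + 0) = 4 - W)
-(5*(-100) + C(D(k))) = -(5*(-100) + (4 - (4/3 + (1/3)*(-249/25)))) = -(-500 + (4 - (4/3 - 83/25))) = -(-500 + (4 - 1*(-149/75))) = -(-500 + (4 + 149/75)) = -(-500 + 449/75) = -1*(-37051/75) = 37051/75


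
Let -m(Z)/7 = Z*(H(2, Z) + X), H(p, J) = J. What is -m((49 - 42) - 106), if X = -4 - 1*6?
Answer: 75537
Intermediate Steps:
X = -10 (X = -4 - 6 = -10)
m(Z) = -7*Z*(-10 + Z) (m(Z) = -7*Z*(Z - 10) = -7*Z*(-10 + Z))
-m((49 - 42) - 106) = -7*((49 - 42) - 106)*(10 - ((49 - 42) - 106)) = -7*(7 - 106)*(10 - (7 - 106)) = -7*(-99)*(10 - 1*(-99)) = -7*(-99)*(10 + 99) = -7*(-99)*109 = -1*(-75537) = 75537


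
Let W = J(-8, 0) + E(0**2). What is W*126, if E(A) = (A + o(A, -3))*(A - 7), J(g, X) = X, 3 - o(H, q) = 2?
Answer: -882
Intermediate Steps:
o(H, q) = 1 (o(H, q) = 3 - 1*2 = 3 - 2 = 1)
E(A) = (1 + A)*(-7 + A) (E(A) = (A + 1)*(A - 7) = (1 + A)*(-7 + A))
W = -7 (W = 0 + (-7 + (0**2)**2 - 6*0**2) = 0 + (-7 + 0**2 - 6*0) = 0 + (-7 + 0 + 0) = 0 - 7 = -7)
W*126 = -7*126 = -882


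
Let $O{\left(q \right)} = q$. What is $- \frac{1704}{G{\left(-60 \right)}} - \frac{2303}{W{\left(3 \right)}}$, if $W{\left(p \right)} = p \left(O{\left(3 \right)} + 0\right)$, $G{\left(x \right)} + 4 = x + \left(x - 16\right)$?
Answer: $- \frac{76771}{315} \approx -243.72$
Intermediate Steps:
$G{\left(x \right)} = -20 + 2 x$ ($G{\left(x \right)} = -4 + \left(x + \left(x - 16\right)\right) = -4 + \left(x + \left(-16 + x\right)\right) = -4 + \left(-16 + 2 x\right) = -20 + 2 x$)
$W{\left(p \right)} = 3 p$ ($W{\left(p \right)} = p \left(3 + 0\right) = p 3 = 3 p$)
$- \frac{1704}{G{\left(-60 \right)}} - \frac{2303}{W{\left(3 \right)}} = - \frac{1704}{-20 + 2 \left(-60\right)} - \frac{2303}{3 \cdot 3} = - \frac{1704}{-20 - 120} - \frac{2303}{9} = - \frac{1704}{-140} - \frac{2303}{9} = \left(-1704\right) \left(- \frac{1}{140}\right) - \frac{2303}{9} = \frac{426}{35} - \frac{2303}{9} = - \frac{76771}{315}$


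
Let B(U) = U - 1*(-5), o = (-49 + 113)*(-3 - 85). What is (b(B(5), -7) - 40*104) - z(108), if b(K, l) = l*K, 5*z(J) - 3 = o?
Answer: -15521/5 ≈ -3104.2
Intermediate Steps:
o = -5632 (o = 64*(-88) = -5632)
B(U) = 5 + U (B(U) = U + 5 = 5 + U)
z(J) = -5629/5 (z(J) = ⅗ + (⅕)*(-5632) = ⅗ - 5632/5 = -5629/5)
b(K, l) = K*l
(b(B(5), -7) - 40*104) - z(108) = ((5 + 5)*(-7) - 40*104) - 1*(-5629/5) = (10*(-7) - 4160) + 5629/5 = (-70 - 4160) + 5629/5 = -4230 + 5629/5 = -15521/5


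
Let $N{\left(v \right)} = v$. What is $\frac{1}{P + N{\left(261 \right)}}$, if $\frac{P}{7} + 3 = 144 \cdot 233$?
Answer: $\frac{1}{235104} \approx 4.2534 \cdot 10^{-6}$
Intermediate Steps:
$P = 234843$ ($P = -21 + 7 \cdot 144 \cdot 233 = -21 + 7 \cdot 33552 = -21 + 234864 = 234843$)
$\frac{1}{P + N{\left(261 \right)}} = \frac{1}{234843 + 261} = \frac{1}{235104}$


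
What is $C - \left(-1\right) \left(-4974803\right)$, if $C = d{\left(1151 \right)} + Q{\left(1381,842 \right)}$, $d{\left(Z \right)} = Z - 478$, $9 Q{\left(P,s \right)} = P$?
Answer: $- \frac{44765789}{9} \approx -4.974 \cdot 10^{6}$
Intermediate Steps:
$Q{\left(P,s \right)} = \frac{P}{9}$
$d{\left(Z \right)} = -478 + Z$
$C = \frac{7438}{9}$ ($C = \left(-478 + 1151\right) + \frac{1}{9} \cdot 1381 = 673 + \frac{1381}{9} = \frac{7438}{9} \approx 826.44$)
$C - \left(-1\right) \left(-4974803\right) = \frac{7438}{9} - \left(-1\right) \left(-4974803\right) = \frac{7438}{9} - 4974803 = - \frac{44765789}{9}$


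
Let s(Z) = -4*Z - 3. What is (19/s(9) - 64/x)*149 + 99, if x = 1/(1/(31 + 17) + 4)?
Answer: -1494334/39 ≈ -38316.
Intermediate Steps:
s(Z) = -3 - 4*Z
x = 48/193 (x = 1/(1/48 + 4) = 1/(193/48) = 48/193 ≈ 0.24870)
(19/s(9) - 64/x)*149 + 99 = (19/(-3 - 4*9) - 64/48/193)*149 + 99 = (19/(-3 - 36) - 64*193/48)*149 + 99 = (19/(-39) - 772/3)*149 + 99 = (19*(-1/39) - 772/3)*149 + 99 = (-19/39 - 772/3)*149 + 99 = -10055/39*149 + 99 = -1498195/39 + 99 = -1494334/39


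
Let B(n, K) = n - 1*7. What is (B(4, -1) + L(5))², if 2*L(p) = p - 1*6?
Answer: 49/4 ≈ 12.250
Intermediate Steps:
B(n, K) = -7 + n (B(n, K) = n - 7 = -7 + n)
L(p) = -3 + p/2 (L(p) = (p - 1*6)/2 = (p - 6)/2 = (-6 + p)/2 = -3 + p/2)
(B(4, -1) + L(5))² = ((-7 + 4) + (-3 + (½)*5))² = (-3 + (-3 + 5/2))² = (-3 - ½)² = (-7/2)² = 49/4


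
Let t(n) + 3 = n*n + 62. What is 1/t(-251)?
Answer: 1/63060 ≈ 1.5858e-5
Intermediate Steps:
t(n) = 59 + n**2 (t(n) = -3 + (n*n + 62) = -3 + (n**2 + 62) = -3 + (62 + n**2) = 59 + n**2)
1/t(-251) = 1/(59 + (-251)**2) = 1/(59 + 63001) = 1/63060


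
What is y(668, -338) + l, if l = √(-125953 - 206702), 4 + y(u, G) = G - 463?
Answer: -805 + I*√332655 ≈ -805.0 + 576.76*I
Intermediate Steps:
y(u, G) = -467 + G (y(u, G) = -4 + (G - 463) = -4 + (-463 + G) = -467 + G)
l = I*√332655 (l = √(-332655) = I*√332655 ≈ 576.76*I)
y(668, -338) + l = (-467 - 338) + I*√332655 = -805 + I*√332655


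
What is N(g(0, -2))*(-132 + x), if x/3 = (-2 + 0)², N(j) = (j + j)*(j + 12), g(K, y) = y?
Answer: 4800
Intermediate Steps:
N(j) = 2*j*(12 + j) (N(j) = (2*j)*(12 + j) = 2*j*(12 + j))
x = 12 (x = 3*(-2 + 0)² = 3*(-2)² = 3*4 = 12)
N(g(0, -2))*(-132 + x) = (2*(-2)*(12 - 2))*(-132 + 12) = (2*(-2)*10)*(-120) = -40*(-120) = 4800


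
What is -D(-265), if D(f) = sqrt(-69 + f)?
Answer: -I*sqrt(334) ≈ -18.276*I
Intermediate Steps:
-D(-265) = -sqrt(-69 - 265) = -sqrt(-334) = -I*sqrt(334)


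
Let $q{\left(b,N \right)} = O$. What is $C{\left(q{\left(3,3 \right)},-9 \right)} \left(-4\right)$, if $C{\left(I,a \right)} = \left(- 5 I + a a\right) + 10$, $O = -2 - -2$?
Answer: $-364$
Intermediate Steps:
$O = 0$ ($O = -2 + 2 = 0$)
$q{\left(b,N \right)} = 0$
$C{\left(I,a \right)} = 10 + a^{2} - 5 I$ ($C{\left(I,a \right)} = \left(- 5 I + a^{2}\right) + 10 = \left(a^{2} - 5 I\right) + 10 = 10 + a^{2} - 5 I$)
$C{\left(q{\left(3,3 \right)},-9 \right)} \left(-4\right) = \left(10 + \left(-9\right)^{2} - 0\right) \left(-4\right) = \left(10 + 81 + 0\right) \left(-4\right) = 91 \left(-4\right) = -364$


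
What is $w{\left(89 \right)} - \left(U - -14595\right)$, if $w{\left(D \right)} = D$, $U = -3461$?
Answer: $-11045$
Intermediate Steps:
$w{\left(89 \right)} - \left(U - -14595\right) = 89 - \left(-3461 - -14595\right) = 89 - \left(-3461 + 14595\right) = 89 - 11134 = -11045$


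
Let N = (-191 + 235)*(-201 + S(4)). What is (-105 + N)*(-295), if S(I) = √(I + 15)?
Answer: 2639955 - 12980*√19 ≈ 2.5834e+6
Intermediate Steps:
S(I) = √(15 + I)
N = -8844 + 44*√19 (N = (-191 + 235)*(-201 + √(15 + 4)) = 44*(-201 + √19) = -8844 + 44*√19 ≈ -8652.2)
(-105 + N)*(-295) = (-105 + (-8844 + 44*√19))*(-295) = (-8949 + 44*√19)*(-295) = 2639955 - 12980*√19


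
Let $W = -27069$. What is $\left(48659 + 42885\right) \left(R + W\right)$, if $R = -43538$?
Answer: $-6463647208$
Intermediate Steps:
$\left(48659 + 42885\right) \left(R + W\right) = \left(48659 + 42885\right) \left(-43538 - 27069\right) = 91544 \left(-70607\right) = -6463647208$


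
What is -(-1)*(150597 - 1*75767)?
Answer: 74830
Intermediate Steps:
-(-1)*(150597 - 1*75767) = -(-1)*(150597 - 75767) = -(-1)*74830 = -1*(-74830) = 74830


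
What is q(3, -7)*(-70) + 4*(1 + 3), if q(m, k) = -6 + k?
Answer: 926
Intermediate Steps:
q(3, -7)*(-70) + 4*(1 + 3) = (-6 - 7)*(-70) + 4*(1 + 3) = -13*(-70) + 4*4 = 910 + 16 = 926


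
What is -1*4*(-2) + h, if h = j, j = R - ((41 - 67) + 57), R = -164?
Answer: -187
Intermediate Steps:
j = -195 (j = -164 - ((41 - 67) + 57) = -164 - (-26 + 57) = -164 - 1*31 = -164 - 31 = -195)
h = -195
-1*4*(-2) + h = -1*4*(-2) - 195 = -4*(-2) - 195 = 8 - 195 = -187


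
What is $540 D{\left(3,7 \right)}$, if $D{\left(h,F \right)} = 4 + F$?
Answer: $5940$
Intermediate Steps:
$540 D{\left(3,7 \right)} = 540 \left(4 + 7\right) = 540 \cdot 11 = 5940$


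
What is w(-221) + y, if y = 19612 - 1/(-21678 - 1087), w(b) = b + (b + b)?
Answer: 431373986/22765 ≈ 18949.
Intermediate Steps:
w(b) = 3*b (w(b) = b + 2*b = 3*b)
y = 446467181/22765 (y = 19612 - 1/(-22765) = 19612 - 1*(-1/22765) = 19612 + 1/22765 = 446467181/22765 ≈ 19612.)
w(-221) + y = 3*(-221) + 446467181/22765 = -663 + 446467181/22765 = 431373986/22765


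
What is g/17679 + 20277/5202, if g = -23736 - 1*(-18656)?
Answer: 36894547/10218462 ≈ 3.6106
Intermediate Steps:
g = -5080 (g = -23736 + 18656 = -5080)
g/17679 + 20277/5202 = -5080/17679 + 20277/5202 = -5080*1/17679 + 20277*(1/5202) = -5080/17679 + 2253/578 = 36894547/10218462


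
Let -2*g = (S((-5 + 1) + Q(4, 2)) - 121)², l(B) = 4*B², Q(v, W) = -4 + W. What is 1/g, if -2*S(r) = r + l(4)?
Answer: -1/11250 ≈ -8.8889e-5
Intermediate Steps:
S(r) = -32 - r/2 (S(r) = -(r + 4*4²)/2 = -(r + 4*16)/2 = -(r + 64)/2 = -(64 + r)/2 = -32 - r/2)
g = -11250 (g = -((-32 - ((-5 + 1) + (-4 + 2))/2) - 121)²/2 = -((-32 - (-4 - 2)/2) - 121)²/2 = -((-32 - ½*(-6)) - 121)²/2 = -((-32 + 3) - 121)²/2 = -(-29 - 121)²/2 = -½*(-150)² = -½*22500 = -11250)
1/g = 1/(-11250) = -1/11250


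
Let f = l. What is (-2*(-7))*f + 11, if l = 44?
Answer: 627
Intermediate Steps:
f = 44
(-2*(-7))*f + 11 = -2*(-7)*44 + 11 = 14*44 + 11 = 616 + 11 = 627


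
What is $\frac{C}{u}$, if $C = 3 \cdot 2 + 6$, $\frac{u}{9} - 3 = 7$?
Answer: $\frac{2}{15} \approx 0.13333$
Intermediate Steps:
$u = 90$ ($u = 27 + 9 \cdot 7 = 27 + 63 = 90$)
$C = 12$ ($C = 6 + 6 = 12$)
$\frac{C}{u} = \frac{12}{90} = 12 \cdot \frac{1}{90} = \frac{2}{15}$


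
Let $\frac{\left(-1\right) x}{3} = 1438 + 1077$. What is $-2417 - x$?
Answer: $5128$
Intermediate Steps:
$x = -7545$ ($x = - 3 \left(1438 + 1077\right) = \left(-3\right) 2515 = -7545$)
$-2417 - x = -2417 - -7545 = -2417 + 7545 = 5128$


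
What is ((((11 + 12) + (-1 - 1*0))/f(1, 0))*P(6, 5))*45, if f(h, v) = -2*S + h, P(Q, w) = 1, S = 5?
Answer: -110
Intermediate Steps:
f(h, v) = -10 + h (f(h, v) = -2*5 + h = -10 + h)
((((11 + 12) + (-1 - 1*0))/f(1, 0))*P(6, 5))*45 = ((((11 + 12) + (-1 - 1*0))/(-10 + 1))*1)*45 = (((23 + (-1 + 0))/(-9))*1)*45 = (((23 - 1)*(-⅑))*1)*45 = ((22*(-⅑))*1)*45 = -22/9*1*45 = -22/9*45 = -110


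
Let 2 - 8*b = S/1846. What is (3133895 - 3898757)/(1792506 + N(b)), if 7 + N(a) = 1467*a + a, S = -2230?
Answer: -1411935252/3310039841 ≈ -0.42656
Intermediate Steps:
b = 2961/7384 (b = 1/4 - (-1115)/(4*1846) = 1/4 - 1/8*(-1115/923) = 1/4 + 1115/7384 = 2961/7384 ≈ 0.40100)
N(a) = -7 + 1468*a (N(a) = -7 + (1467*a + a) = -7 + 1468*a)
(3133895 - 3898757)/(1792506 + N(b)) = (3133895 - 3898757)/(1792506 + (-7 + 1468*(2961/7384))) = -764862/(1792506 + (-7 + 1086687/1846)) = -764862/(1792506 + 1073765/1846) = -764862/3310039841/1846 = -764862*1846/3310039841 = -1411935252/3310039841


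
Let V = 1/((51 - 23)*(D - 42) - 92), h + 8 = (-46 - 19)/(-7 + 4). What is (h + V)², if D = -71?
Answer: 17820381049/95413824 ≈ 186.77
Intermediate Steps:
h = 41/3 (h = -8 + (-46 - 19)/(-7 + 4) = -8 - 65/(-3) = -8 - 65*(-⅓) = -8 + 65/3 = 41/3 ≈ 13.667)
V = -1/3256 (V = 1/((51 - 23)*(-71 - 42) - 92) = 1/(28*(-113) - 92) = 1/(-3164 - 92) = 1/(-3256) = -1/3256 ≈ -0.00030713)
(h + V)² = (41/3 - 1/3256)² = (133493/9768)² = 17820381049/95413824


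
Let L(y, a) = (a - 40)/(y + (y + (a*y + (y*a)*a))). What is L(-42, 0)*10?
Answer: 100/21 ≈ 4.7619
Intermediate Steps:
L(y, a) = (-40 + a)/(2*y + a*y + y*a²) (L(y, a) = (-40 + a)/(y + (y + (a*y + (a*y)*a))) = (-40 + a)/(y + (y + (a*y + y*a²))) = (-40 + a)/(y + (y + a*y + y*a²)) = (-40 + a)/(2*y + a*y + y*a²))
L(-42, 0)*10 = ((-40 + 0)/((-42)*(2 + 0 + 0²)))*10 = -1/42*(-40)/(2 + 0 + 0)*10 = -1/42*(-40)/2*10 = -1/42*½*(-40)*10 = (10/21)*10 = 100/21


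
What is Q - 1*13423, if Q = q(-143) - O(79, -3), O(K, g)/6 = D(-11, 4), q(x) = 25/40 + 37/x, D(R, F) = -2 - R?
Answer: -15417269/1144 ≈ -13477.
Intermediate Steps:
q(x) = 5/8 + 37/x (q(x) = 25*(1/40) + 37/x = 5/8 + 37/x)
O(K, g) = 54 (O(K, g) = 6*(-2 - 1*(-11)) = 6*(-2 + 11) = 6*9 = 54)
Q = -61357/1144 (Q = (5/8 + 37/(-143)) - 1*54 = (5/8 + 37*(-1/143)) - 54 = (5/8 - 37/143) - 54 = 419/1144 - 54 = -61357/1144 ≈ -53.634)
Q - 1*13423 = -61357/1144 - 1*13423 = -61357/1144 - 13423 = -15417269/1144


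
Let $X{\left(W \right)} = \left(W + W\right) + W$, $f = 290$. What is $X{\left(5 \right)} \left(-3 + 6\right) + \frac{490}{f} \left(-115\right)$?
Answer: $- \frac{4330}{29} \approx -149.31$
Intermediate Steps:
$X{\left(W \right)} = 3 W$ ($X{\left(W \right)} = 2 W + W = 3 W$)
$X{\left(5 \right)} \left(-3 + 6\right) + \frac{490}{f} \left(-115\right) = 3 \cdot 5 \left(-3 + 6\right) + \frac{490}{290} \left(-115\right) = 15 \cdot 3 + 490 \cdot \frac{1}{290} \left(-115\right) = 45 + \frac{49}{29} \left(-115\right) = 45 - \frac{5635}{29} = - \frac{4330}{29}$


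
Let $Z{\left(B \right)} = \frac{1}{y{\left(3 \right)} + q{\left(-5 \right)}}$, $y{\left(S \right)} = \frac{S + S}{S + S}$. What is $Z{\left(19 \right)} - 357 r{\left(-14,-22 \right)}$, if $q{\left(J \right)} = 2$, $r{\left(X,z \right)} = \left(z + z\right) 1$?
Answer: $\frac{47125}{3} \approx 15708.0$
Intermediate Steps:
$y{\left(S \right)} = 1$ ($y{\left(S \right)} = \frac{2 S}{2 S} = 2 S \frac{1}{2 S} = 1$)
$r{\left(X,z \right)} = 2 z$ ($r{\left(X,z \right)} = 2 z 1 = 2 z$)
$Z{\left(B \right)} = \frac{1}{3}$ ($Z{\left(B \right)} = \frac{1}{1 + 2} = \frac{1}{3}$)
$Z{\left(19 \right)} - 357 r{\left(-14,-22 \right)} = \frac{1}{3} - 357 \cdot 2 \left(-22\right) = \frac{1}{3} - -15708 = \frac{1}{3} + 15708 = \frac{47125}{3}$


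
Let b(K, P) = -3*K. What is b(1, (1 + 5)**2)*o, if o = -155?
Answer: 465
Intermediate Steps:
b(1, (1 + 5)**2)*o = -3*1*(-155) = -3*(-155) = 465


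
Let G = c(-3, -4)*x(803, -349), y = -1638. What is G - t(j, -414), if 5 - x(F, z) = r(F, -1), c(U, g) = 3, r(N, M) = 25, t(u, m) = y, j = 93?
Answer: 1578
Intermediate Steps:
t(u, m) = -1638
x(F, z) = -20 (x(F, z) = 5 - 1*25 = 5 - 25 = -20)
G = -60 (G = 3*(-20) = -60)
G - t(j, -414) = -60 - 1*(-1638) = -60 + 1638 = 1578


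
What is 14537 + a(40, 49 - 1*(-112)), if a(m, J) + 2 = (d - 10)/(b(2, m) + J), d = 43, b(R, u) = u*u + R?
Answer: 25625238/1763 ≈ 14535.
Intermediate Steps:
b(R, u) = R + u² (b(R, u) = u² + R = R + u²)
a(m, J) = -2 + 33/(2 + J + m²) (a(m, J) = -2 + (43 - 10)/((2 + m²) + J) = -2 + 33/(2 + J + m²))
14537 + a(40, 49 - 1*(-112)) = 14537 + (29 - 2*(49 - 1*(-112)) - 2*40²)/(2 + (49 - 1*(-112)) + 40²) = 14537 + (29 - 2*(49 + 112) - 2*1600)/(2 + (49 + 112) + 1600) = 14537 + (29 - 2*161 - 3200)/(2 + 161 + 1600) = 14537 + (29 - 322 - 3200)/1763 = 14537 + (1/1763)*(-3493) = 14537 - 3493/1763 = 25625238/1763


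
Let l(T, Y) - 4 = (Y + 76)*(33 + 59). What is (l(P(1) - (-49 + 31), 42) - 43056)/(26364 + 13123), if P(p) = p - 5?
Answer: -32196/39487 ≈ -0.81536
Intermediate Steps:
P(p) = -5 + p
l(T, Y) = 6996 + 92*Y (l(T, Y) = 4 + (Y + 76)*(33 + 59) = 4 + (76 + Y)*92 = 4 + (6992 + 92*Y) = 6996 + 92*Y)
(l(P(1) - (-49 + 31), 42) - 43056)/(26364 + 13123) = ((6996 + 92*42) - 43056)/(26364 + 13123) = ((6996 + 3864) - 43056)/39487 = (10860 - 43056)*(1/39487) = -32196*1/39487 = -32196/39487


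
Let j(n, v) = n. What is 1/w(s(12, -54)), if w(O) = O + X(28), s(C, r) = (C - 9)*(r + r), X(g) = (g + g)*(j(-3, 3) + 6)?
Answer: -1/156 ≈ -0.0064103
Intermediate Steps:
X(g) = 6*g (X(g) = (g + g)*(-3 + 6) = (2*g)*3 = 6*g)
s(C, r) = 2*r*(-9 + C) (s(C, r) = (-9 + C)*(2*r) = 2*r*(-9 + C))
w(O) = 168 + O (w(O) = O + 6*28 = O + 168 = 168 + O)
1/w(s(12, -54)) = 1/(168 + 2*(-54)*(-9 + 12)) = 1/(168 + 2*(-54)*3) = 1/(168 - 324) = 1/(-156) = -1/156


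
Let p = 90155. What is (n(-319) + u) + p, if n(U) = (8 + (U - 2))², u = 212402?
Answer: 400526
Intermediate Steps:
n(U) = (6 + U)² (n(U) = (8 + (-2 + U))² = (6 + U)²)
(n(-319) + u) + p = ((6 - 319)² + 212402) + 90155 = ((-313)² + 212402) + 90155 = (97969 + 212402) + 90155 = 310371 + 90155 = 400526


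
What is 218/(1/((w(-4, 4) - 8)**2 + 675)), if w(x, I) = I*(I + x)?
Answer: 161102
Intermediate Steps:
218/(1/((w(-4, 4) - 8)**2 + 675)) = 218/(1/((4*(4 - 4) - 8)**2 + 675)) = 218/(1/((4*0 - 8)**2 + 675)) = 218/(1/((0 - 8)**2 + 675)) = 218/(1/((-8)**2 + 675)) = 218/(1/(64 + 675)) = 218/(1/739) = 218*739 = 161102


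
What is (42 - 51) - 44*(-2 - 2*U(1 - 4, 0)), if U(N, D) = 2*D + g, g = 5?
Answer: 519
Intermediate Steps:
U(N, D) = 5 + 2*D (U(N, D) = 2*D + 5 = 5 + 2*D)
(42 - 51) - 44*(-2 - 2*U(1 - 4, 0)) = (42 - 51) - 44*(-2 - 2*(5 + 2*0)) = -9 - 44*(-2 - 2*(5 + 0)) = -9 - 44*(-2 - 2*5) = -9 - 44*(-2 - 10) = -9 - 44*(-12) = -9 + 528 = 519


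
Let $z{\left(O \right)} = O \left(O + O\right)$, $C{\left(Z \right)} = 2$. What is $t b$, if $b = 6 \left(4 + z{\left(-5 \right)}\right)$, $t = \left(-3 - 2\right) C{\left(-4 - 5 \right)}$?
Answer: $-3240$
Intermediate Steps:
$t = -10$ ($t = \left(-3 - 2\right) 2 = \left(-5\right) 2 = -10$)
$z{\left(O \right)} = 2 O^{2}$ ($z{\left(O \right)} = O 2 O = 2 O^{2}$)
$b = 324$ ($b = 6 \left(4 + 2 \left(-5\right)^{2}\right) = 6 \left(4 + 2 \cdot 25\right) = 6 \left(4 + 50\right) = 6 \cdot 54 = 324$)
$t b = \left(-10\right) 324 = -3240$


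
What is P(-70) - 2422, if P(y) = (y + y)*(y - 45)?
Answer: 13678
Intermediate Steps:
P(y) = 2*y*(-45 + y) (P(y) = (2*y)*(-45 + y) = 2*y*(-45 + y))
P(-70) - 2422 = 2*(-70)*(-45 - 70) - 2422 = 2*(-70)*(-115) - 2422 = 16100 - 2422 = 13678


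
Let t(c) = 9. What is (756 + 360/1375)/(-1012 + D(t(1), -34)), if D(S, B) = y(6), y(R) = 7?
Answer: -69324/92125 ≈ -0.75250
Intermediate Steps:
D(S, B) = 7
(756 + 360/1375)/(-1012 + D(t(1), -34)) = (756 + 360/1375)/(-1012 + 7) = (756 + 360*(1/1375))/(-1005) = (756 + 72/275)*(-1/1005) = (207972/275)*(-1/1005) = -69324/92125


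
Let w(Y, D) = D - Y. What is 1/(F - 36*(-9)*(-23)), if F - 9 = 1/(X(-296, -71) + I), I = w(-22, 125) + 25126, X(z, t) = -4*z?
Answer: -26457/196919450 ≈ -0.00013435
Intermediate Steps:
I = 25273 (I = (125 - 1*(-22)) + 25126 = (125 + 22) + 25126 = 147 + 25126 = 25273)
F = 238114/26457 (F = 9 + 1/(-4*(-296) + 25273) = 9 + 1/(1184 + 25273) = 9 + 1/26457 = 238114/26457 ≈ 9.0000)
1/(F - 36*(-9)*(-23)) = 1/(238114/26457 - 36*(-9)*(-23)) = 1/(238114/26457 + 324*(-23)) = 1/(238114/26457 - 7452) = 1/(-196919450/26457) = -26457/196919450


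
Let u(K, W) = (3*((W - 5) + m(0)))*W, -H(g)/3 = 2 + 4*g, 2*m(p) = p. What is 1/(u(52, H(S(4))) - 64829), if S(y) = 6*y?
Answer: 1/198889 ≈ 5.0279e-6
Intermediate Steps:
m(p) = p/2
H(g) = -6 - 12*g (H(g) = -3*(2 + 4*g) = -6 - 12*g)
u(K, W) = W*(-15 + 3*W) (u(K, W) = (3*((W - 5) + (½)*0))*W = (3*((-5 + W) + 0))*W = (3*(-5 + W))*W = (-15 + 3*W)*W = W*(-15 + 3*W))
1/(u(52, H(S(4))) - 64829) = 1/(3*(-6 - 72*4)*(-5 + (-6 - 72*4)) - 64829) = 1/(3*(-6 - 12*24)*(-5 + (-6 - 12*24)) - 64829) = 1/(3*(-6 - 288)*(-5 + (-6 - 288)) - 64829) = 1/(3*(-294)*(-5 - 294) - 64829) = 1/(3*(-294)*(-299) - 64829) = 1/(263718 - 64829) = 1/198889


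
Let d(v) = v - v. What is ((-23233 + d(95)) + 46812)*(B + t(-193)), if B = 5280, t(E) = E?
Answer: 119946373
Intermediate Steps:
d(v) = 0
((-23233 + d(95)) + 46812)*(B + t(-193)) = ((-23233 + 0) + 46812)*(5280 - 193) = (-23233 + 46812)*5087 = 23579*5087 = 119946373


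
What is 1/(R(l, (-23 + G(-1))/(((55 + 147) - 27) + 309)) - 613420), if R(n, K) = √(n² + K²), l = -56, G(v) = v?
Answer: -2245270555/1377293852369547 - 121*√11478553/2754587704739094 ≈ -1.6304e-6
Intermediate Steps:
R(n, K) = √(K² + n²)
1/(R(l, (-23 + G(-1))/(((55 + 147) - 27) + 309)) - 613420) = 1/(√(((-23 - 1)/(((55 + 147) - 27) + 309))² + (-56)²) - 613420) = 1/(√((-24/((202 - 27) + 309))² + 3136) - 613420) = 1/(√((-24/(175 + 309))² + 3136) - 613420) = 1/(√((-24/484)² + 3136) - 613420) = 1/(√((-24*1/484)² + 3136) - 613420) = 1/(√((-6/121)² + 3136) - 613420) = 1/(√(36/14641 + 3136) - 613420) = 1/(√(45914212/14641) - 613420) = 1/(2*√11478553/121 - 613420) = 1/(-613420 + 2*√11478553/121)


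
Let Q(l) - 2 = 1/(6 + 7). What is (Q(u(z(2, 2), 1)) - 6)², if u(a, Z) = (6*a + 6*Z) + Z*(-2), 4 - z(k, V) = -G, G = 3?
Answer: 2601/169 ≈ 15.391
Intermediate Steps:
z(k, V) = 7 (z(k, V) = 4 - (-1)*3 = 4 - 1*(-3) = 4 + 3 = 7)
u(a, Z) = 4*Z + 6*a (u(a, Z) = (6*Z + 6*a) - 2*Z = 4*Z + 6*a)
Q(l) = 27/13 (Q(l) = 2 + 1/(6 + 7) = 2 + 1/13 = 27/13)
(Q(u(z(2, 2), 1)) - 6)² = (27/13 - 6)² = (-51/13)² = 2601/169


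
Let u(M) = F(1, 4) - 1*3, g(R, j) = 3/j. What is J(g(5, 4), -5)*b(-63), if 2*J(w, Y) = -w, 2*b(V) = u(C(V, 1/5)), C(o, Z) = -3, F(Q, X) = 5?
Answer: -3/8 ≈ -0.37500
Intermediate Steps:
u(M) = 2 (u(M) = 5 - 1*3 = 5 - 3 = 2)
b(V) = 1 (b(V) = (1/2)*2 = 1)
J(w, Y) = -w/2 (J(w, Y) = (-w)/2 = -w/2)
J(g(5, 4), -5)*b(-63) = -3/(2*4)*1 = -1/2*3/4*1 = -3/8*1 = -3/8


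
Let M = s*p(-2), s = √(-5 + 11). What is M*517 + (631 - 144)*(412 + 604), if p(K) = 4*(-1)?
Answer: 494792 - 2068*√6 ≈ 4.8973e+5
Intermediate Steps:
p(K) = -4
s = √6 ≈ 2.4495
M = -4*√6 (M = √6*(-4) = -4*√6 ≈ -9.7980)
M*517 + (631 - 144)*(412 + 604) = -4*√6*517 + (631 - 144)*(412 + 604) = -2068*√6 + 487*1016 = -2068*√6 + 494792 = 494792 - 2068*√6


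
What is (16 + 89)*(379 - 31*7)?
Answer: 17010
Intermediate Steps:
(16 + 89)*(379 - 31*7) = 105*(379 - 217) = 105*162 = 17010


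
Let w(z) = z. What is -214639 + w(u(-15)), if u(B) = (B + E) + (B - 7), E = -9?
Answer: -214685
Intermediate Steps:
u(B) = -16 + 2*B (u(B) = (B - 9) + (B - 7) = (-9 + B) + (-7 + B) = -16 + 2*B)
-214639 + w(u(-15)) = -214639 + (-16 + 2*(-15)) = -214639 + (-16 - 30) = -214639 - 46 = -214685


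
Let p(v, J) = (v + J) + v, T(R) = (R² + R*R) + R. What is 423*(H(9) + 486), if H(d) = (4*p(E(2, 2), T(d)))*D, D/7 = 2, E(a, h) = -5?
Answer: 4019346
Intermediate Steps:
T(R) = R + 2*R² (T(R) = (R² + R²) + R = 2*R² + R = R + 2*R²)
D = 14 (D = 7*2 = 14)
p(v, J) = J + 2*v (p(v, J) = (J + v) + v = J + 2*v)
H(d) = -560 + 56*d*(1 + 2*d) (H(d) = (4*(d*(1 + 2*d) + 2*(-5)))*14 = (4*(d*(1 + 2*d) - 10))*14 = (4*(-10 + d*(1 + 2*d)))*14 = (-40 + 4*d*(1 + 2*d))*14 = -560 + 56*d*(1 + 2*d))
423*(H(9) + 486) = 423*((-560 + 56*9*(1 + 2*9)) + 486) = 423*((-560 + 56*9*(1 + 18)) + 486) = 423*((-560 + 56*9*19) + 486) = 423*((-560 + 9576) + 486) = 423*(9016 + 486) = 423*9502 = 4019346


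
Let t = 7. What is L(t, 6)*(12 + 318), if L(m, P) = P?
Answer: 1980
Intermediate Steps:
L(t, 6)*(12 + 318) = 6*(12 + 318) = 6*330 = 1980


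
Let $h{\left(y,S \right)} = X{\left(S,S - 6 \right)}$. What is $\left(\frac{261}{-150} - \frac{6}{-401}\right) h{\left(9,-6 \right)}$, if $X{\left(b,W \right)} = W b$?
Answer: $- \frac{1245132}{10025} \approx -124.2$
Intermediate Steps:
$h{\left(y,S \right)} = S \left(-6 + S\right)$ ($h{\left(y,S \right)} = \left(S - 6\right) S = \left(-6 + S\right) S = S \left(-6 + S\right)$)
$\left(\frac{261}{-150} - \frac{6}{-401}\right) h{\left(9,-6 \right)} = \left(\frac{261}{-150} - \frac{6}{-401}\right) \left(- 6 \left(-6 - 6\right)\right) = \left(261 \left(- \frac{1}{150}\right) - - \frac{6}{401}\right) \left(\left(-6\right) \left(-12\right)\right) = \left(- \frac{87}{50} + \frac{6}{401}\right) 72 = \left(- \frac{34587}{20050}\right) 72 = - \frac{1245132}{10025}$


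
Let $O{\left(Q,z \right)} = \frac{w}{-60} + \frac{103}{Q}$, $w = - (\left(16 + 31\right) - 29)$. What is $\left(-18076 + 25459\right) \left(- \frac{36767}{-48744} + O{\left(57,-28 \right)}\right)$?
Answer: $\frac{32607730729}{1543560} \approx 21125.0$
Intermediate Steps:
$w = -18$ ($w = - (47 - 29) = \left(-1\right) 18 = -18$)
$O{\left(Q,z \right)} = \frac{3}{10} + \frac{103}{Q}$ ($O{\left(Q,z \right)} = - \frac{18}{-60} + \frac{103}{Q} = \left(-18\right) \left(- \frac{1}{60}\right) + \frac{103}{Q} = \frac{3}{10} + \frac{103}{Q}$)
$\left(-18076 + 25459\right) \left(- \frac{36767}{-48744} + O{\left(57,-28 \right)}\right) = \left(-18076 + 25459\right) \left(- \frac{36767}{-48744} + \left(\frac{3}{10} + \frac{103}{57}\right)\right) = 7383 \left(\left(-36767\right) \left(- \frac{1}{48744}\right) + \left(\frac{3}{10} + 103 \cdot \frac{1}{57}\right)\right) = 7383 \left(\frac{36767}{48744} + \left(\frac{3}{10} + \frac{103}{57}\right)\right) = 7383 \left(\frac{36767}{48744} + \frac{1201}{570}\right) = 7383 \cdot \frac{13249789}{4630680} = \frac{32607730729}{1543560}$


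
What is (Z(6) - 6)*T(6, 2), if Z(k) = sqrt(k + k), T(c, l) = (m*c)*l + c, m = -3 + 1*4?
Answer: -108 + 36*sqrt(3) ≈ -45.646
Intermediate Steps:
m = 1 (m = -3 + 4 = 1)
T(c, l) = c + c*l (T(c, l) = (1*c)*l + c = c*l + c = c + c*l)
Z(k) = sqrt(2)*sqrt(k) (Z(k) = sqrt(2*k) = sqrt(2)*sqrt(k))
(Z(6) - 6)*T(6, 2) = (sqrt(2)*sqrt(6) - 6)*(6*(1 + 2)) = (2*sqrt(3) - 6)*(6*3) = (-6 + 2*sqrt(3))*18 = -108 + 36*sqrt(3)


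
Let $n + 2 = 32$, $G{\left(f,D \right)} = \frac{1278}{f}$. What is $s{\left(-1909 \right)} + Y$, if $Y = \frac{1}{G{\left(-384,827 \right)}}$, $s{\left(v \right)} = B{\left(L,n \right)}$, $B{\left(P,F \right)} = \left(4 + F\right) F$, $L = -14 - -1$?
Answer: $\frac{217196}{213} \approx 1019.7$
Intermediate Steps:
$L = -13$ ($L = -14 + 1 = -13$)
$n = 30$ ($n = -2 + 32 = 30$)
$B{\left(P,F \right)} = F \left(4 + F\right)$
$s{\left(v \right)} = 1020$ ($s{\left(v \right)} = 30 \left(4 + 30\right) = 30 \cdot 34 = 1020$)
$Y = - \frac{64}{213}$ ($Y = \frac{1}{1278 \frac{1}{-384}} = \frac{1}{1278 \left(- \frac{1}{384}\right)} = \frac{1}{- \frac{213}{64}} = - \frac{64}{213} \approx -0.30047$)
$s{\left(-1909 \right)} + Y = 1020 - \frac{64}{213} = \frac{217196}{213}$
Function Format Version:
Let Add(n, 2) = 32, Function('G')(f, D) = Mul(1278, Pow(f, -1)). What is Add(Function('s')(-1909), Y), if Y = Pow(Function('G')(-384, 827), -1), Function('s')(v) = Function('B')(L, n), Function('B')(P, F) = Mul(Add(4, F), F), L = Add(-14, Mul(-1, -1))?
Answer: Rational(217196, 213) ≈ 1019.7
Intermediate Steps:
L = -13 (L = Add(-14, 1) = -13)
n = 30 (n = Add(-2, 32) = 30)
Function('B')(P, F) = Mul(F, Add(4, F))
Function('s')(v) = 1020 (Function('s')(v) = Mul(30, Add(4, 30)) = Mul(30, 34) = 1020)
Y = Rational(-64, 213) (Y = Pow(Mul(1278, Pow(-384, -1)), -1) = Pow(Mul(1278, Rational(-1, 384)), -1) = Pow(Rational(-213, 64), -1) = Rational(-64, 213) ≈ -0.30047)
Add(Function('s')(-1909), Y) = Add(1020, Rational(-64, 213)) = Rational(217196, 213)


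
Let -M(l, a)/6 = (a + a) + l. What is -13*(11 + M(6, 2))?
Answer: 637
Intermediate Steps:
M(l, a) = -12*a - 6*l (M(l, a) = -6*((a + a) + l) = -6*(2*a + l) = -6*(l + 2*a) = -12*a - 6*l)
-13*(11 + M(6, 2)) = -13*(11 + (-12*2 - 6*6)) = -13*(11 + (-24 - 36)) = -13*(11 - 60) = -13*(-49) = 637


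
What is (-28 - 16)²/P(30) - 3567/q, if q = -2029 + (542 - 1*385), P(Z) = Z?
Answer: 207289/3120 ≈ 66.439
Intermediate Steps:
q = -1872 (q = -2029 + (542 - 385) = -2029 + 157 = -1872)
(-28 - 16)²/P(30) - 3567/q = (-28 - 16)²/30 - 3567/(-1872) = (-44)²*(1/30) - 3567*(-1/1872) = 1936*(1/30) + 1189/624 = 968/15 + 1189/624 = 207289/3120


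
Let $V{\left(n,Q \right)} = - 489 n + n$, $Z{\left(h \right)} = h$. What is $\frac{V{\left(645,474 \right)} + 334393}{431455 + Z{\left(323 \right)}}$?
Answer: $\frac{19633}{431778} \approx 0.04547$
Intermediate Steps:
$V{\left(n,Q \right)} = - 488 n$
$\frac{V{\left(645,474 \right)} + 334393}{431455 + Z{\left(323 \right)}} = \frac{\left(-488\right) 645 + 334393}{431455 + 323} = \frac{-314760 + 334393}{431778} = 19633 \cdot \frac{1}{431778} = \frac{19633}{431778}$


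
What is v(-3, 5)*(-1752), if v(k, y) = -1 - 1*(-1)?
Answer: 0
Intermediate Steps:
v(k, y) = 0 (v(k, y) = -1 + 1 = 0)
v(-3, 5)*(-1752) = 0*(-1752) = 0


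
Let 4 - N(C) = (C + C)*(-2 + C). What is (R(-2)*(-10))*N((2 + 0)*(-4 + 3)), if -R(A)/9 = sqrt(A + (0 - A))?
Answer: 0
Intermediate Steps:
N(C) = 4 - 2*C*(-2 + C) (N(C) = 4 - (C + C)*(-2 + C) = 4 - 2*C*(-2 + C))
R(A) = 0 (R(A) = -9*sqrt(A + (0 - A)) = -9*sqrt(A - A) = -9*sqrt(0) = -9*0 = 0)
(R(-2)*(-10))*N((2 + 0)*(-4 + 3)) = (0*(-10))*(4 - 2*(-4 + 3)**2*(2 + 0)**2 + 4*((2 + 0)*(-4 + 3))) = 0*(4 - 2*(2*(-1))**2 + 4*(2*(-1))) = 0*(4 - 2*(-2)**2 + 4*(-2)) = 0*(4 - 2*4 - 8) = 0*(4 - 8 - 8) = 0*(-12) = 0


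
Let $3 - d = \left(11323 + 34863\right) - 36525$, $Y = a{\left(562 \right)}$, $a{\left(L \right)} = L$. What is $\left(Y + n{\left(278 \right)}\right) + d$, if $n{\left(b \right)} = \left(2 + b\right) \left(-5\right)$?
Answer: $-10496$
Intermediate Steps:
$n{\left(b \right)} = -10 - 5 b$
$Y = 562$
$d = -9658$ ($d = 3 - \left(\left(11323 + 34863\right) - 36525\right) = 3 - \left(46186 - 36525\right) = 3 - 9661 = -9658$)
$\left(Y + n{\left(278 \right)}\right) + d = \left(562 - 1400\right) - 9658 = -838 - 9658 = -10496$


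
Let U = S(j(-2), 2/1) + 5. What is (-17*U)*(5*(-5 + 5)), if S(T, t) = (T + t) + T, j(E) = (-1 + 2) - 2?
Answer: 0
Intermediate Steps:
j(E) = -1 (j(E) = 1 - 2 = -1)
S(T, t) = t + 2*T
U = 5 (U = (2/1 + 2*(-1)) + 5 = (2*1 - 2) + 5 = (2 - 2) + 5 = 0 + 5 = 5)
(-17*U)*(5*(-5 + 5)) = (-17*5)*(5*(-5 + 5)) = -425*0 = -85*0 = 0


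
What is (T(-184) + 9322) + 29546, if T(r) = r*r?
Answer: 72724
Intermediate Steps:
T(r) = r²
(T(-184) + 9322) + 29546 = ((-184)² + 9322) + 29546 = (33856 + 9322) + 29546 = 43178 + 29546 = 72724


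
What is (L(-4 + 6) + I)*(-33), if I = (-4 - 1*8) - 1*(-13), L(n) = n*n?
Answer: -165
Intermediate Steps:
L(n) = n²
I = 1 (I = (-4 - 8) + 13 = -12 + 13 = 1)
(L(-4 + 6) + I)*(-33) = ((-4 + 6)² + 1)*(-33) = (2² + 1)*(-33) = (4 + 1)*(-33) = 5*(-33) = -165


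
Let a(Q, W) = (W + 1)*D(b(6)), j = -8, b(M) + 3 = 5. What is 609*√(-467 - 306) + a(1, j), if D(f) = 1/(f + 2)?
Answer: -7/4 + 609*I*√773 ≈ -1.75 + 16932.0*I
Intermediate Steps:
b(M) = 2 (b(M) = -3 + 5 = 2)
D(f) = 1/(2 + f)
a(Q, W) = ¼ + W/4 (a(Q, W) = (W + 1)/(2 + 2) = (1 + W)/4 = (1 + W)*(¼) = ¼ + W/4)
609*√(-467 - 306) + a(1, j) = 609*√(-467 - 306) + (¼ + (¼)*(-8)) = 609*√(-773) + (¼ - 2) = 609*(I*√773) - 7/4 = 609*I*√773 - 7/4 = -7/4 + 609*I*√773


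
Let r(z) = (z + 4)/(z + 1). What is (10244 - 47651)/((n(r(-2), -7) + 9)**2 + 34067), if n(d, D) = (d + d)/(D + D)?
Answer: -610981/557836 ≈ -1.0953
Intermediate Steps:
r(z) = (4 + z)/(1 + z)
n(d, D) = d/D (n(d, D) = (2*d)/((2*D)) = (2*d)*(1/(2*D)) = d/D)
(10244 - 47651)/((n(r(-2), -7) + 9)**2 + 34067) = (10244 - 47651)/((((4 - 2)/(1 - 2))/(-7) + 9)**2 + 34067) = -37407/(((2/(-1))*(-1/7) + 9)**2 + 34067) = -37407/((-1*2*(-1/7) + 9)**2 + 34067) = -37407/((-2*(-1/7) + 9)**2 + 34067) = -37407/((2/7 + 9)**2 + 34067) = -37407/((65/7)**2 + 34067) = -37407/(4225/49 + 34067) = -37407/1673508/49 = -37407*49/1673508 = -610981/557836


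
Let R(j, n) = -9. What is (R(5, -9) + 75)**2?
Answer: 4356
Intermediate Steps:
(R(5, -9) + 75)**2 = (-9 + 75)**2 = 66**2 = 4356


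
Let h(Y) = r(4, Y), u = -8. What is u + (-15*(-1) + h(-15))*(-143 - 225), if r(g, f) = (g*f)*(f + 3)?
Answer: -270488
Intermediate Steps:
r(g, f) = f*g*(3 + f) (r(g, f) = (f*g)*(3 + f) = f*g*(3 + f))
h(Y) = 4*Y*(3 + Y) (h(Y) = Y*4*(3 + Y) = 4*Y*(3 + Y))
u + (-15*(-1) + h(-15))*(-143 - 225) = -8 + (-15*(-1) + 4*(-15)*(3 - 15))*(-143 - 225) = -8 + (15 + 4*(-15)*(-12))*(-368) = -8 + (15 + 720)*(-368) = -8 + 735*(-368) = -8 - 270480 = -270488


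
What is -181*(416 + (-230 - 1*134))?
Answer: -9412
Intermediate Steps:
-181*(416 + (-230 - 1*134)) = -181*(416 + (-230 - 134)) = -181*(416 - 364) = -181*52 = -9412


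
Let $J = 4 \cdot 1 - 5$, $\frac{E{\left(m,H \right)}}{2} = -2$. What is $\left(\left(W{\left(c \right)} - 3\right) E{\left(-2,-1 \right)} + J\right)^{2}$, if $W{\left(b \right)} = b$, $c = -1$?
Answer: $225$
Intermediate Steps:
$E{\left(m,H \right)} = -4$ ($E{\left(m,H \right)} = 2 \left(-2\right) = -4$)
$J = -1$ ($J = 4 - 5 = -1$)
$\left(\left(W{\left(c \right)} - 3\right) E{\left(-2,-1 \right)} + J\right)^{2} = \left(\left(-1 - 3\right) \left(-4\right) - 1\right)^{2} = \left(\left(-4\right) \left(-4\right) - 1\right)^{2} = \left(16 - 1\right)^{2} = 15^{2} = 225$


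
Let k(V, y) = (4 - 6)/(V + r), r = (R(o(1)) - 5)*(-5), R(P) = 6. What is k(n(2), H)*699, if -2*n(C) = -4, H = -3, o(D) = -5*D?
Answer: 466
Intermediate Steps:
n(C) = 2 (n(C) = -1/2*(-4) = 2)
r = -5 (r = (6 - 5)*(-5) = 1*(-5) = -5)
k(V, y) = -2/(-5 + V) (k(V, y) = (4 - 6)/(V - 5) = -2/(-5 + V))
k(n(2), H)*699 = -2/(-5 + 2)*699 = -2/(-3)*699 = -2*(-1/3)*699 = (2/3)*699 = 466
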